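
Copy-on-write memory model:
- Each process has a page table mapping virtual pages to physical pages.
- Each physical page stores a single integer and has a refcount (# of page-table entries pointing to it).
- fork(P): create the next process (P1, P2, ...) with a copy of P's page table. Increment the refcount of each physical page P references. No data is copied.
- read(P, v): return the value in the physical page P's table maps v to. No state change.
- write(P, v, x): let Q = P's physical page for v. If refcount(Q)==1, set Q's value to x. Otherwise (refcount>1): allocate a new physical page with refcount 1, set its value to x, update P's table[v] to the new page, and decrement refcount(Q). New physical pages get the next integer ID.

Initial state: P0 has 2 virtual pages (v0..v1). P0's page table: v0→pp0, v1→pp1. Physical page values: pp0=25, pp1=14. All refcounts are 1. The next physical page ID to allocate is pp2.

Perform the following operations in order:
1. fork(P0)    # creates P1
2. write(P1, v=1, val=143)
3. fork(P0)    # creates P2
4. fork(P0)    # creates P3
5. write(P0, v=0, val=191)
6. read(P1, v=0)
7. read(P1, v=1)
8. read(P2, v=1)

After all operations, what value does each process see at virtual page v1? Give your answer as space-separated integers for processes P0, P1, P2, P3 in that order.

Op 1: fork(P0) -> P1. 2 ppages; refcounts: pp0:2 pp1:2
Op 2: write(P1, v1, 143). refcount(pp1)=2>1 -> COPY to pp2. 3 ppages; refcounts: pp0:2 pp1:1 pp2:1
Op 3: fork(P0) -> P2. 3 ppages; refcounts: pp0:3 pp1:2 pp2:1
Op 4: fork(P0) -> P3. 3 ppages; refcounts: pp0:4 pp1:3 pp2:1
Op 5: write(P0, v0, 191). refcount(pp0)=4>1 -> COPY to pp3. 4 ppages; refcounts: pp0:3 pp1:3 pp2:1 pp3:1
Op 6: read(P1, v0) -> 25. No state change.
Op 7: read(P1, v1) -> 143. No state change.
Op 8: read(P2, v1) -> 14. No state change.
P0: v1 -> pp1 = 14
P1: v1 -> pp2 = 143
P2: v1 -> pp1 = 14
P3: v1 -> pp1 = 14

Answer: 14 143 14 14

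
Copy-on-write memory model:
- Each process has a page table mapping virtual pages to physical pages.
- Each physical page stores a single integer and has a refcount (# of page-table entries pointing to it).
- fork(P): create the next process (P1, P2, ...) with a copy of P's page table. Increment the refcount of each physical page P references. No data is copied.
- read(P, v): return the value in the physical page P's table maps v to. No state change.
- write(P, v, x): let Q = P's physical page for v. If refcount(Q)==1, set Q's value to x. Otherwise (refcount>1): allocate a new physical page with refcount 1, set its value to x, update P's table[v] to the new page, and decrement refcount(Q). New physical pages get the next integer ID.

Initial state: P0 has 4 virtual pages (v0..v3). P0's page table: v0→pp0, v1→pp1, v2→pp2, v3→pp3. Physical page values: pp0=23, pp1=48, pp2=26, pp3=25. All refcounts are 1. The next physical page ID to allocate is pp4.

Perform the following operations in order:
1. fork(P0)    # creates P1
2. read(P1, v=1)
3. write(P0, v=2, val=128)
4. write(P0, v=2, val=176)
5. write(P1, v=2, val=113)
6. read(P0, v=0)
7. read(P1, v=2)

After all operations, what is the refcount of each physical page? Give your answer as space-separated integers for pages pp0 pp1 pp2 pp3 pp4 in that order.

Op 1: fork(P0) -> P1. 4 ppages; refcounts: pp0:2 pp1:2 pp2:2 pp3:2
Op 2: read(P1, v1) -> 48. No state change.
Op 3: write(P0, v2, 128). refcount(pp2)=2>1 -> COPY to pp4. 5 ppages; refcounts: pp0:2 pp1:2 pp2:1 pp3:2 pp4:1
Op 4: write(P0, v2, 176). refcount(pp4)=1 -> write in place. 5 ppages; refcounts: pp0:2 pp1:2 pp2:1 pp3:2 pp4:1
Op 5: write(P1, v2, 113). refcount(pp2)=1 -> write in place. 5 ppages; refcounts: pp0:2 pp1:2 pp2:1 pp3:2 pp4:1
Op 6: read(P0, v0) -> 23. No state change.
Op 7: read(P1, v2) -> 113. No state change.

Answer: 2 2 1 2 1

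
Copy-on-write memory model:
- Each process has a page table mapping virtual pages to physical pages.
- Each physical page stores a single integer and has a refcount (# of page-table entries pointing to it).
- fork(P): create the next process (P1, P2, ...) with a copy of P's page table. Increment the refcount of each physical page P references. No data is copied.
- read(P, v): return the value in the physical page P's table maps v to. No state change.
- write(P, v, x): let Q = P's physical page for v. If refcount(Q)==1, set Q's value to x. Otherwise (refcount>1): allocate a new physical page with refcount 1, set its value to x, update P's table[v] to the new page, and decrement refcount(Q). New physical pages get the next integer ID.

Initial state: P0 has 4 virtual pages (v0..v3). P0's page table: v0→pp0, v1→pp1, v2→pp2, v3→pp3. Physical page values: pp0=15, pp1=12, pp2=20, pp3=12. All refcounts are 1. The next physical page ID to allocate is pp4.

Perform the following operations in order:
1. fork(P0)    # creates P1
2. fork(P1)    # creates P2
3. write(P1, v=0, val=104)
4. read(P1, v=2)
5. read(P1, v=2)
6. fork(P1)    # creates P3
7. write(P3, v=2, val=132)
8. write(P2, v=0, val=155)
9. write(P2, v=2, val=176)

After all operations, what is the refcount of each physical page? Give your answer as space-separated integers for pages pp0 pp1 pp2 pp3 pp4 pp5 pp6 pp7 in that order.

Answer: 1 4 2 4 2 1 1 1

Derivation:
Op 1: fork(P0) -> P1. 4 ppages; refcounts: pp0:2 pp1:2 pp2:2 pp3:2
Op 2: fork(P1) -> P2. 4 ppages; refcounts: pp0:3 pp1:3 pp2:3 pp3:3
Op 3: write(P1, v0, 104). refcount(pp0)=3>1 -> COPY to pp4. 5 ppages; refcounts: pp0:2 pp1:3 pp2:3 pp3:3 pp4:1
Op 4: read(P1, v2) -> 20. No state change.
Op 5: read(P1, v2) -> 20. No state change.
Op 6: fork(P1) -> P3. 5 ppages; refcounts: pp0:2 pp1:4 pp2:4 pp3:4 pp4:2
Op 7: write(P3, v2, 132). refcount(pp2)=4>1 -> COPY to pp5. 6 ppages; refcounts: pp0:2 pp1:4 pp2:3 pp3:4 pp4:2 pp5:1
Op 8: write(P2, v0, 155). refcount(pp0)=2>1 -> COPY to pp6. 7 ppages; refcounts: pp0:1 pp1:4 pp2:3 pp3:4 pp4:2 pp5:1 pp6:1
Op 9: write(P2, v2, 176). refcount(pp2)=3>1 -> COPY to pp7. 8 ppages; refcounts: pp0:1 pp1:4 pp2:2 pp3:4 pp4:2 pp5:1 pp6:1 pp7:1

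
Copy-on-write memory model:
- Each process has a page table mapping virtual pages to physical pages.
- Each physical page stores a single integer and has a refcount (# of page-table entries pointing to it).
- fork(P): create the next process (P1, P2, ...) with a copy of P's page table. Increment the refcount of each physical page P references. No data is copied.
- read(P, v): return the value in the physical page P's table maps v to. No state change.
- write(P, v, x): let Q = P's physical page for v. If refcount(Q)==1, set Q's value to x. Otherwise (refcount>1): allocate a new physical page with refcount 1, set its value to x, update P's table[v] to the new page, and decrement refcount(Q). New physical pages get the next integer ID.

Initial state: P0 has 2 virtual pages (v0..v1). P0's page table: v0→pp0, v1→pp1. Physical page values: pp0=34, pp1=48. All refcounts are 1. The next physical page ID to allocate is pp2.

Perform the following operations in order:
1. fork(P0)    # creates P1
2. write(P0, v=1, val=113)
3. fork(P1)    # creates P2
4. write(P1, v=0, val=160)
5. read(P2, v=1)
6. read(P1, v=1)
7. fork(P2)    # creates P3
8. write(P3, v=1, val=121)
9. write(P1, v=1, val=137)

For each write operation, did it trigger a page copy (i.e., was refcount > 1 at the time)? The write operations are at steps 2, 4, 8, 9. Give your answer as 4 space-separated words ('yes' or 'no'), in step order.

Op 1: fork(P0) -> P1. 2 ppages; refcounts: pp0:2 pp1:2
Op 2: write(P0, v1, 113). refcount(pp1)=2>1 -> COPY to pp2. 3 ppages; refcounts: pp0:2 pp1:1 pp2:1
Op 3: fork(P1) -> P2. 3 ppages; refcounts: pp0:3 pp1:2 pp2:1
Op 4: write(P1, v0, 160). refcount(pp0)=3>1 -> COPY to pp3. 4 ppages; refcounts: pp0:2 pp1:2 pp2:1 pp3:1
Op 5: read(P2, v1) -> 48. No state change.
Op 6: read(P1, v1) -> 48. No state change.
Op 7: fork(P2) -> P3. 4 ppages; refcounts: pp0:3 pp1:3 pp2:1 pp3:1
Op 8: write(P3, v1, 121). refcount(pp1)=3>1 -> COPY to pp4. 5 ppages; refcounts: pp0:3 pp1:2 pp2:1 pp3:1 pp4:1
Op 9: write(P1, v1, 137). refcount(pp1)=2>1 -> COPY to pp5. 6 ppages; refcounts: pp0:3 pp1:1 pp2:1 pp3:1 pp4:1 pp5:1

yes yes yes yes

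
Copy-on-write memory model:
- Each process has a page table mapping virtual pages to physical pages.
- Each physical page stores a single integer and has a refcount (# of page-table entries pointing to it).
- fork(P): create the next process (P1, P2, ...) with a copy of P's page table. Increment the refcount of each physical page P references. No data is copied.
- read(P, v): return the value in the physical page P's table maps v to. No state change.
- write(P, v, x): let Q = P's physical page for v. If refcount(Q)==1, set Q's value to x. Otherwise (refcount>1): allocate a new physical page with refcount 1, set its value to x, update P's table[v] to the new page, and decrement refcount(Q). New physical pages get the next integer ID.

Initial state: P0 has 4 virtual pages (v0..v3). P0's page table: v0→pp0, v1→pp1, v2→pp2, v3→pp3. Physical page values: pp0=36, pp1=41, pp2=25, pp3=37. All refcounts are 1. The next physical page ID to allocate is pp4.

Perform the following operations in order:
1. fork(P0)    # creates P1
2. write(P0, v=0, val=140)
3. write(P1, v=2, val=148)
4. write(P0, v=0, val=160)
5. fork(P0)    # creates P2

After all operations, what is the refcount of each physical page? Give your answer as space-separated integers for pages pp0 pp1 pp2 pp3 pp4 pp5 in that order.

Op 1: fork(P0) -> P1. 4 ppages; refcounts: pp0:2 pp1:2 pp2:2 pp3:2
Op 2: write(P0, v0, 140). refcount(pp0)=2>1 -> COPY to pp4. 5 ppages; refcounts: pp0:1 pp1:2 pp2:2 pp3:2 pp4:1
Op 3: write(P1, v2, 148). refcount(pp2)=2>1 -> COPY to pp5. 6 ppages; refcounts: pp0:1 pp1:2 pp2:1 pp3:2 pp4:1 pp5:1
Op 4: write(P0, v0, 160). refcount(pp4)=1 -> write in place. 6 ppages; refcounts: pp0:1 pp1:2 pp2:1 pp3:2 pp4:1 pp5:1
Op 5: fork(P0) -> P2. 6 ppages; refcounts: pp0:1 pp1:3 pp2:2 pp3:3 pp4:2 pp5:1

Answer: 1 3 2 3 2 1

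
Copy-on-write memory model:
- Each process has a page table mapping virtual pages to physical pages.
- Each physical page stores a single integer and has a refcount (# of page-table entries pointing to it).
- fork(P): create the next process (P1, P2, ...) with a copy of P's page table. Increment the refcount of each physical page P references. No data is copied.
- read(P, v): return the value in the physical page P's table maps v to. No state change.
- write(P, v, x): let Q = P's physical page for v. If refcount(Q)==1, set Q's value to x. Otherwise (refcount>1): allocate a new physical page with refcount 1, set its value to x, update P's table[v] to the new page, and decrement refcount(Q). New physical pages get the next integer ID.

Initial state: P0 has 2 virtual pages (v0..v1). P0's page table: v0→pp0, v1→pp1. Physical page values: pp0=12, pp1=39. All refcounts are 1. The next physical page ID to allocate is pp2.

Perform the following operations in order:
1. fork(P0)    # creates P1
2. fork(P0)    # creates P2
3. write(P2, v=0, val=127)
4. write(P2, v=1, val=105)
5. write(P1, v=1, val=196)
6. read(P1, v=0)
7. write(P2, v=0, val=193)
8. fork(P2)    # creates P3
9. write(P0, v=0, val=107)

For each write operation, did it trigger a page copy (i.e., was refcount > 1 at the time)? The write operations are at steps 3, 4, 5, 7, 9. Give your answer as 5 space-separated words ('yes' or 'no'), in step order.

Op 1: fork(P0) -> P1. 2 ppages; refcounts: pp0:2 pp1:2
Op 2: fork(P0) -> P2. 2 ppages; refcounts: pp0:3 pp1:3
Op 3: write(P2, v0, 127). refcount(pp0)=3>1 -> COPY to pp2. 3 ppages; refcounts: pp0:2 pp1:3 pp2:1
Op 4: write(P2, v1, 105). refcount(pp1)=3>1 -> COPY to pp3. 4 ppages; refcounts: pp0:2 pp1:2 pp2:1 pp3:1
Op 5: write(P1, v1, 196). refcount(pp1)=2>1 -> COPY to pp4. 5 ppages; refcounts: pp0:2 pp1:1 pp2:1 pp3:1 pp4:1
Op 6: read(P1, v0) -> 12. No state change.
Op 7: write(P2, v0, 193). refcount(pp2)=1 -> write in place. 5 ppages; refcounts: pp0:2 pp1:1 pp2:1 pp3:1 pp4:1
Op 8: fork(P2) -> P3. 5 ppages; refcounts: pp0:2 pp1:1 pp2:2 pp3:2 pp4:1
Op 9: write(P0, v0, 107). refcount(pp0)=2>1 -> COPY to pp5. 6 ppages; refcounts: pp0:1 pp1:1 pp2:2 pp3:2 pp4:1 pp5:1

yes yes yes no yes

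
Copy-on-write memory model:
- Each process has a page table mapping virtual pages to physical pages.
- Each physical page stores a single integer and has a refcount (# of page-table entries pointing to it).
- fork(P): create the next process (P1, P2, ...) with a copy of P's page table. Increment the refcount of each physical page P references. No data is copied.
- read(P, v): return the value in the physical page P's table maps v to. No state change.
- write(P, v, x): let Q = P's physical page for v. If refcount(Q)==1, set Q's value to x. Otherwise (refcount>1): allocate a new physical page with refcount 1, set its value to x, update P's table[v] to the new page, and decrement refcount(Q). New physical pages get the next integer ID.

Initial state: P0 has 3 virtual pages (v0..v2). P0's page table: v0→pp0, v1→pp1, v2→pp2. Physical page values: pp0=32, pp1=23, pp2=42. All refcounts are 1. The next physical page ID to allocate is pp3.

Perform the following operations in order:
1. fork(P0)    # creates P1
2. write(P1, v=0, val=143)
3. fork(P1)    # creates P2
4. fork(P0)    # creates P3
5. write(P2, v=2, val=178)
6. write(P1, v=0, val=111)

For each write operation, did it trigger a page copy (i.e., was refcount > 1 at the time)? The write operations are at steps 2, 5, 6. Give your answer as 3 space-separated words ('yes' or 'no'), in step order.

Op 1: fork(P0) -> P1. 3 ppages; refcounts: pp0:2 pp1:2 pp2:2
Op 2: write(P1, v0, 143). refcount(pp0)=2>1 -> COPY to pp3. 4 ppages; refcounts: pp0:1 pp1:2 pp2:2 pp3:1
Op 3: fork(P1) -> P2. 4 ppages; refcounts: pp0:1 pp1:3 pp2:3 pp3:2
Op 4: fork(P0) -> P3. 4 ppages; refcounts: pp0:2 pp1:4 pp2:4 pp3:2
Op 5: write(P2, v2, 178). refcount(pp2)=4>1 -> COPY to pp4. 5 ppages; refcounts: pp0:2 pp1:4 pp2:3 pp3:2 pp4:1
Op 6: write(P1, v0, 111). refcount(pp3)=2>1 -> COPY to pp5. 6 ppages; refcounts: pp0:2 pp1:4 pp2:3 pp3:1 pp4:1 pp5:1

yes yes yes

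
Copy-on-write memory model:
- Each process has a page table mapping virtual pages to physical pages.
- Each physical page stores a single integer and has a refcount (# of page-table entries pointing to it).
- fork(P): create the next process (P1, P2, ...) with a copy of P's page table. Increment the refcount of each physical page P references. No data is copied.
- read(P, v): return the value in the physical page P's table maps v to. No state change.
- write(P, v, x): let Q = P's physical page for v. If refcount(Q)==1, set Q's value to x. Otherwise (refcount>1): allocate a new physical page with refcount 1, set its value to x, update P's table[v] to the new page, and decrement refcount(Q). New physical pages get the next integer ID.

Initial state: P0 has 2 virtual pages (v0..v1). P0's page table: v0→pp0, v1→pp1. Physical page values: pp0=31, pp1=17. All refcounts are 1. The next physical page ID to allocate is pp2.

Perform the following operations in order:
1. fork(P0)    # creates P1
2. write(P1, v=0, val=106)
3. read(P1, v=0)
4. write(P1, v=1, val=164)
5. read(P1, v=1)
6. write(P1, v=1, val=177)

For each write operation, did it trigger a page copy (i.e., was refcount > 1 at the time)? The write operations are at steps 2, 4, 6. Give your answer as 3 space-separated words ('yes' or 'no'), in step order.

Op 1: fork(P0) -> P1. 2 ppages; refcounts: pp0:2 pp1:2
Op 2: write(P1, v0, 106). refcount(pp0)=2>1 -> COPY to pp2. 3 ppages; refcounts: pp0:1 pp1:2 pp2:1
Op 3: read(P1, v0) -> 106. No state change.
Op 4: write(P1, v1, 164). refcount(pp1)=2>1 -> COPY to pp3. 4 ppages; refcounts: pp0:1 pp1:1 pp2:1 pp3:1
Op 5: read(P1, v1) -> 164. No state change.
Op 6: write(P1, v1, 177). refcount(pp3)=1 -> write in place. 4 ppages; refcounts: pp0:1 pp1:1 pp2:1 pp3:1

yes yes no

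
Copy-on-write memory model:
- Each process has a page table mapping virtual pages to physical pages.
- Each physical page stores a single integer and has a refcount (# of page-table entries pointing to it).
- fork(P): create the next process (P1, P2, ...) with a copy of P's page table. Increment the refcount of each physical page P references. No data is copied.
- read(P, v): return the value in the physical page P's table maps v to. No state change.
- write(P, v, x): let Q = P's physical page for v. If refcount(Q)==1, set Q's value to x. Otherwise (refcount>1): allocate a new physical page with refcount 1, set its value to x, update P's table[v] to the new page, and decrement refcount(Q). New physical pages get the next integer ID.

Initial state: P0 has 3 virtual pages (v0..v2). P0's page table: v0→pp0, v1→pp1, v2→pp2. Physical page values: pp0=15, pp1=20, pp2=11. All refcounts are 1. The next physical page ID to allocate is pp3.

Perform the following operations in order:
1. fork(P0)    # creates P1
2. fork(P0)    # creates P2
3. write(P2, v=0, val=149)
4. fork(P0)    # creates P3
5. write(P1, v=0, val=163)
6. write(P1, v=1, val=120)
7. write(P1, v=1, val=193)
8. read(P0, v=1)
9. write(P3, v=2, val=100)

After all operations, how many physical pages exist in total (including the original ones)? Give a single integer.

Answer: 7

Derivation:
Op 1: fork(P0) -> P1. 3 ppages; refcounts: pp0:2 pp1:2 pp2:2
Op 2: fork(P0) -> P2. 3 ppages; refcounts: pp0:3 pp1:3 pp2:3
Op 3: write(P2, v0, 149). refcount(pp0)=3>1 -> COPY to pp3. 4 ppages; refcounts: pp0:2 pp1:3 pp2:3 pp3:1
Op 4: fork(P0) -> P3. 4 ppages; refcounts: pp0:3 pp1:4 pp2:4 pp3:1
Op 5: write(P1, v0, 163). refcount(pp0)=3>1 -> COPY to pp4. 5 ppages; refcounts: pp0:2 pp1:4 pp2:4 pp3:1 pp4:1
Op 6: write(P1, v1, 120). refcount(pp1)=4>1 -> COPY to pp5. 6 ppages; refcounts: pp0:2 pp1:3 pp2:4 pp3:1 pp4:1 pp5:1
Op 7: write(P1, v1, 193). refcount(pp5)=1 -> write in place. 6 ppages; refcounts: pp0:2 pp1:3 pp2:4 pp3:1 pp4:1 pp5:1
Op 8: read(P0, v1) -> 20. No state change.
Op 9: write(P3, v2, 100). refcount(pp2)=4>1 -> COPY to pp6. 7 ppages; refcounts: pp0:2 pp1:3 pp2:3 pp3:1 pp4:1 pp5:1 pp6:1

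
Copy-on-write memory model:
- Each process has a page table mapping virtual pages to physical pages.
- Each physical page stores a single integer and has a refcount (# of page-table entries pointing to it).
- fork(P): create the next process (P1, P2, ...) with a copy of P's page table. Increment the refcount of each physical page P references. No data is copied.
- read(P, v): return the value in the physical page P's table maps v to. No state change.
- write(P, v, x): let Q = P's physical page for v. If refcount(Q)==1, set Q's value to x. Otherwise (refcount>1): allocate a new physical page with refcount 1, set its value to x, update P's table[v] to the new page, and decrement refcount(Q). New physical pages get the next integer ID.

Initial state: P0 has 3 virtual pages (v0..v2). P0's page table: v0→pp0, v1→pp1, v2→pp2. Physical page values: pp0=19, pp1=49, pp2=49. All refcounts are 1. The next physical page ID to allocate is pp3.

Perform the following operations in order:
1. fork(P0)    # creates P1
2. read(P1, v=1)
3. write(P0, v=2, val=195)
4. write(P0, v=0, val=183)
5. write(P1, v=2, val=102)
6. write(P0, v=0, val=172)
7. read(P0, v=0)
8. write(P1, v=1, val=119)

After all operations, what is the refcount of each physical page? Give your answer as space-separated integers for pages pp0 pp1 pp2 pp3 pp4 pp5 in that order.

Answer: 1 1 1 1 1 1

Derivation:
Op 1: fork(P0) -> P1. 3 ppages; refcounts: pp0:2 pp1:2 pp2:2
Op 2: read(P1, v1) -> 49. No state change.
Op 3: write(P0, v2, 195). refcount(pp2)=2>1 -> COPY to pp3. 4 ppages; refcounts: pp0:2 pp1:2 pp2:1 pp3:1
Op 4: write(P0, v0, 183). refcount(pp0)=2>1 -> COPY to pp4. 5 ppages; refcounts: pp0:1 pp1:2 pp2:1 pp3:1 pp4:1
Op 5: write(P1, v2, 102). refcount(pp2)=1 -> write in place. 5 ppages; refcounts: pp0:1 pp1:2 pp2:1 pp3:1 pp4:1
Op 6: write(P0, v0, 172). refcount(pp4)=1 -> write in place. 5 ppages; refcounts: pp0:1 pp1:2 pp2:1 pp3:1 pp4:1
Op 7: read(P0, v0) -> 172. No state change.
Op 8: write(P1, v1, 119). refcount(pp1)=2>1 -> COPY to pp5. 6 ppages; refcounts: pp0:1 pp1:1 pp2:1 pp3:1 pp4:1 pp5:1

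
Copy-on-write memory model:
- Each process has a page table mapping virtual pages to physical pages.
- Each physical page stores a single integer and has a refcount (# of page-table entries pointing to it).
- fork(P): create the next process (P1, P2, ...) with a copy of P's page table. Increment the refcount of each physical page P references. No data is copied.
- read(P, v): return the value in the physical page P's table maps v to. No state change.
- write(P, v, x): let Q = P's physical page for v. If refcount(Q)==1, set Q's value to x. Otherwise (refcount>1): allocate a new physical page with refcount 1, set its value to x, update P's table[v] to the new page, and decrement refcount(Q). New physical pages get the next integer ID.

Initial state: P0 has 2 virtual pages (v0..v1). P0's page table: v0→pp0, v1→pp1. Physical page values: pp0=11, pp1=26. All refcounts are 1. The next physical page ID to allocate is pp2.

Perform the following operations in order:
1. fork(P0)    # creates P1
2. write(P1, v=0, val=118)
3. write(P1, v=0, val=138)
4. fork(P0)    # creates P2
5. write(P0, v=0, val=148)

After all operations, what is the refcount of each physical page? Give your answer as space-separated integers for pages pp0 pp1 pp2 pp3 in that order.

Answer: 1 3 1 1

Derivation:
Op 1: fork(P0) -> P1. 2 ppages; refcounts: pp0:2 pp1:2
Op 2: write(P1, v0, 118). refcount(pp0)=2>1 -> COPY to pp2. 3 ppages; refcounts: pp0:1 pp1:2 pp2:1
Op 3: write(P1, v0, 138). refcount(pp2)=1 -> write in place. 3 ppages; refcounts: pp0:1 pp1:2 pp2:1
Op 4: fork(P0) -> P2. 3 ppages; refcounts: pp0:2 pp1:3 pp2:1
Op 5: write(P0, v0, 148). refcount(pp0)=2>1 -> COPY to pp3. 4 ppages; refcounts: pp0:1 pp1:3 pp2:1 pp3:1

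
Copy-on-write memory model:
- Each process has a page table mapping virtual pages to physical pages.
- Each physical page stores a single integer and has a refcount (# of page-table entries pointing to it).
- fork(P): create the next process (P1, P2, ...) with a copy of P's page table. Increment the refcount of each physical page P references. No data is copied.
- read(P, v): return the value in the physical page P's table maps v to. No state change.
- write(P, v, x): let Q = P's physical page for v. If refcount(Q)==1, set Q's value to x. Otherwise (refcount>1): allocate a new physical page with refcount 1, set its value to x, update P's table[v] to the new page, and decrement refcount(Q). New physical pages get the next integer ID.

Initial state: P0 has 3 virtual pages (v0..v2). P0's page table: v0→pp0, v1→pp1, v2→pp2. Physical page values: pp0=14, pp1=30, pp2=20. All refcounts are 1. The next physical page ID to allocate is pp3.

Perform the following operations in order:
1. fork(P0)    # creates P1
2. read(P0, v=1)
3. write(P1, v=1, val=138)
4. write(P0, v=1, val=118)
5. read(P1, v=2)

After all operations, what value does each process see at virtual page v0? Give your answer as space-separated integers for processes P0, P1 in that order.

Answer: 14 14

Derivation:
Op 1: fork(P0) -> P1. 3 ppages; refcounts: pp0:2 pp1:2 pp2:2
Op 2: read(P0, v1) -> 30. No state change.
Op 3: write(P1, v1, 138). refcount(pp1)=2>1 -> COPY to pp3. 4 ppages; refcounts: pp0:2 pp1:1 pp2:2 pp3:1
Op 4: write(P0, v1, 118). refcount(pp1)=1 -> write in place. 4 ppages; refcounts: pp0:2 pp1:1 pp2:2 pp3:1
Op 5: read(P1, v2) -> 20. No state change.
P0: v0 -> pp0 = 14
P1: v0 -> pp0 = 14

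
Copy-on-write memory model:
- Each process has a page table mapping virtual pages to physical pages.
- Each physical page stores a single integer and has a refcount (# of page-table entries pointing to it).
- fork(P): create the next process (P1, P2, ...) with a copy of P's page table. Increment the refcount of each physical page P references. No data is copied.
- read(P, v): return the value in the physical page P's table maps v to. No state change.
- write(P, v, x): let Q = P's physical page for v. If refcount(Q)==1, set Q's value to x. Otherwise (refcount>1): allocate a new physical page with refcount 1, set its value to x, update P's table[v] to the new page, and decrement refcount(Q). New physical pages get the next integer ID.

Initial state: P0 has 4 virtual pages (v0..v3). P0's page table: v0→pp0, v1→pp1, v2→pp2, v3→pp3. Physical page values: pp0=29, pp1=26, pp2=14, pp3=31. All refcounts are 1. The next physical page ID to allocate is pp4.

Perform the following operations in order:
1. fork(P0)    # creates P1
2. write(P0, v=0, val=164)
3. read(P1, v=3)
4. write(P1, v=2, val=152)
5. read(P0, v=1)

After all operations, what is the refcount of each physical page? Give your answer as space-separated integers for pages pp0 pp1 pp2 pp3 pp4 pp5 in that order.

Op 1: fork(P0) -> P1. 4 ppages; refcounts: pp0:2 pp1:2 pp2:2 pp3:2
Op 2: write(P0, v0, 164). refcount(pp0)=2>1 -> COPY to pp4. 5 ppages; refcounts: pp0:1 pp1:2 pp2:2 pp3:2 pp4:1
Op 3: read(P1, v3) -> 31. No state change.
Op 4: write(P1, v2, 152). refcount(pp2)=2>1 -> COPY to pp5. 6 ppages; refcounts: pp0:1 pp1:2 pp2:1 pp3:2 pp4:1 pp5:1
Op 5: read(P0, v1) -> 26. No state change.

Answer: 1 2 1 2 1 1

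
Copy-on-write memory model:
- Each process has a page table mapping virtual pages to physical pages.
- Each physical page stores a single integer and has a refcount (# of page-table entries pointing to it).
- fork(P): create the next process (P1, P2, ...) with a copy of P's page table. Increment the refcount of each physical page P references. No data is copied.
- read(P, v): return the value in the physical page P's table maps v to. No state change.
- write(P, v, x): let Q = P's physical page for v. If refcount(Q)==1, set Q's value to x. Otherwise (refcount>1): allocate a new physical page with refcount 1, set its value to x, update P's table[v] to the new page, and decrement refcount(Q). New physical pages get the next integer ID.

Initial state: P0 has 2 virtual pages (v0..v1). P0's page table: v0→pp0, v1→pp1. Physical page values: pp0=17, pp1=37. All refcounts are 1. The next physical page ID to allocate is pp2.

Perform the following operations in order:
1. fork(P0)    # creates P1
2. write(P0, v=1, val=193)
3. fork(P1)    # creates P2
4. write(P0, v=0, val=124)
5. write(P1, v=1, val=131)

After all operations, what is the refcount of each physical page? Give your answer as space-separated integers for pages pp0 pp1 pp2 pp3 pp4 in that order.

Op 1: fork(P0) -> P1. 2 ppages; refcounts: pp0:2 pp1:2
Op 2: write(P0, v1, 193). refcount(pp1)=2>1 -> COPY to pp2. 3 ppages; refcounts: pp0:2 pp1:1 pp2:1
Op 3: fork(P1) -> P2. 3 ppages; refcounts: pp0:3 pp1:2 pp2:1
Op 4: write(P0, v0, 124). refcount(pp0)=3>1 -> COPY to pp3. 4 ppages; refcounts: pp0:2 pp1:2 pp2:1 pp3:1
Op 5: write(P1, v1, 131). refcount(pp1)=2>1 -> COPY to pp4. 5 ppages; refcounts: pp0:2 pp1:1 pp2:1 pp3:1 pp4:1

Answer: 2 1 1 1 1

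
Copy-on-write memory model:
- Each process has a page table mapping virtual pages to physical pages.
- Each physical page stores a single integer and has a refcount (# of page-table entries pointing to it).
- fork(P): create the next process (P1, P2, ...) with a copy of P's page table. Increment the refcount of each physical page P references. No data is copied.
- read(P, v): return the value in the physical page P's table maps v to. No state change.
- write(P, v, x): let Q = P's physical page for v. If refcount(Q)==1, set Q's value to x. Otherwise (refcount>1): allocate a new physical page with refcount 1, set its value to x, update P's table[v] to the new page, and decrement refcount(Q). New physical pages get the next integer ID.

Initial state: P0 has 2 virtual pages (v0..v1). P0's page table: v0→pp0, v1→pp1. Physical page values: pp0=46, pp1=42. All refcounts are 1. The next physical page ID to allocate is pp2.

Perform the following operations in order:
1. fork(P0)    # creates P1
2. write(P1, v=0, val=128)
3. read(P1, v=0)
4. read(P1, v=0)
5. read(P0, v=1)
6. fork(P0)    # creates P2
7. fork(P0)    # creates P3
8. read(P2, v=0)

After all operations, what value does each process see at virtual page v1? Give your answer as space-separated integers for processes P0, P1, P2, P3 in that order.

Answer: 42 42 42 42

Derivation:
Op 1: fork(P0) -> P1. 2 ppages; refcounts: pp0:2 pp1:2
Op 2: write(P1, v0, 128). refcount(pp0)=2>1 -> COPY to pp2. 3 ppages; refcounts: pp0:1 pp1:2 pp2:1
Op 3: read(P1, v0) -> 128. No state change.
Op 4: read(P1, v0) -> 128. No state change.
Op 5: read(P0, v1) -> 42. No state change.
Op 6: fork(P0) -> P2. 3 ppages; refcounts: pp0:2 pp1:3 pp2:1
Op 7: fork(P0) -> P3. 3 ppages; refcounts: pp0:3 pp1:4 pp2:1
Op 8: read(P2, v0) -> 46. No state change.
P0: v1 -> pp1 = 42
P1: v1 -> pp1 = 42
P2: v1 -> pp1 = 42
P3: v1 -> pp1 = 42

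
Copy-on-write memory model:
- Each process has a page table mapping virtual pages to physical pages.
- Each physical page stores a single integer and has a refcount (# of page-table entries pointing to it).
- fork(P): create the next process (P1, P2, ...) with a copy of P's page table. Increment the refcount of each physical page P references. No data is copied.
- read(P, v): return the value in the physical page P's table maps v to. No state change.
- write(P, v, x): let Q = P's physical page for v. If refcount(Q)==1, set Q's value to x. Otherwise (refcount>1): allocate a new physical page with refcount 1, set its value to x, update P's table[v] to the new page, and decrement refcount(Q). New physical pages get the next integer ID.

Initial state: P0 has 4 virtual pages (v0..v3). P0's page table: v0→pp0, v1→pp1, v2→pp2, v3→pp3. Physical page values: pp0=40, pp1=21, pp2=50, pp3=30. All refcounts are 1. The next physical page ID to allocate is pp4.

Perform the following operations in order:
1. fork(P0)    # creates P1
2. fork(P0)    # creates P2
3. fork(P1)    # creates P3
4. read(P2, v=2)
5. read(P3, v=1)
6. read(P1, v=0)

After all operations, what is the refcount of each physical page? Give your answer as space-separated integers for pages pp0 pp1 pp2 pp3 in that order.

Op 1: fork(P0) -> P1. 4 ppages; refcounts: pp0:2 pp1:2 pp2:2 pp3:2
Op 2: fork(P0) -> P2. 4 ppages; refcounts: pp0:3 pp1:3 pp2:3 pp3:3
Op 3: fork(P1) -> P3. 4 ppages; refcounts: pp0:4 pp1:4 pp2:4 pp3:4
Op 4: read(P2, v2) -> 50. No state change.
Op 5: read(P3, v1) -> 21. No state change.
Op 6: read(P1, v0) -> 40. No state change.

Answer: 4 4 4 4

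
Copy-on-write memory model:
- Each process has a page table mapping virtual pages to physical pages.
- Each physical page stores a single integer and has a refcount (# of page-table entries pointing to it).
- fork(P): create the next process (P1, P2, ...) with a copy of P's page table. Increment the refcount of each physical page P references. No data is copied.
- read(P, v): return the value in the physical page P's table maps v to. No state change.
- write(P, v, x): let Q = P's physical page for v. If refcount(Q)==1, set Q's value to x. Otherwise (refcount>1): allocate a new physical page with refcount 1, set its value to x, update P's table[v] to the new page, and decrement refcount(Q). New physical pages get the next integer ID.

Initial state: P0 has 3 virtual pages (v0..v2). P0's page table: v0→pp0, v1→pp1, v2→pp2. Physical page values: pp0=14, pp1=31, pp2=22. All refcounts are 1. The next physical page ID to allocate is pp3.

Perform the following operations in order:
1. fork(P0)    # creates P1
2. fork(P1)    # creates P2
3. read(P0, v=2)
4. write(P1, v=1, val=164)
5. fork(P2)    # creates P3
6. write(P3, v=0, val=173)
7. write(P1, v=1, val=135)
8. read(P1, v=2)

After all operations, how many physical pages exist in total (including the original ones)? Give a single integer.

Answer: 5

Derivation:
Op 1: fork(P0) -> P1. 3 ppages; refcounts: pp0:2 pp1:2 pp2:2
Op 2: fork(P1) -> P2. 3 ppages; refcounts: pp0:3 pp1:3 pp2:3
Op 3: read(P0, v2) -> 22. No state change.
Op 4: write(P1, v1, 164). refcount(pp1)=3>1 -> COPY to pp3. 4 ppages; refcounts: pp0:3 pp1:2 pp2:3 pp3:1
Op 5: fork(P2) -> P3. 4 ppages; refcounts: pp0:4 pp1:3 pp2:4 pp3:1
Op 6: write(P3, v0, 173). refcount(pp0)=4>1 -> COPY to pp4. 5 ppages; refcounts: pp0:3 pp1:3 pp2:4 pp3:1 pp4:1
Op 7: write(P1, v1, 135). refcount(pp3)=1 -> write in place. 5 ppages; refcounts: pp0:3 pp1:3 pp2:4 pp3:1 pp4:1
Op 8: read(P1, v2) -> 22. No state change.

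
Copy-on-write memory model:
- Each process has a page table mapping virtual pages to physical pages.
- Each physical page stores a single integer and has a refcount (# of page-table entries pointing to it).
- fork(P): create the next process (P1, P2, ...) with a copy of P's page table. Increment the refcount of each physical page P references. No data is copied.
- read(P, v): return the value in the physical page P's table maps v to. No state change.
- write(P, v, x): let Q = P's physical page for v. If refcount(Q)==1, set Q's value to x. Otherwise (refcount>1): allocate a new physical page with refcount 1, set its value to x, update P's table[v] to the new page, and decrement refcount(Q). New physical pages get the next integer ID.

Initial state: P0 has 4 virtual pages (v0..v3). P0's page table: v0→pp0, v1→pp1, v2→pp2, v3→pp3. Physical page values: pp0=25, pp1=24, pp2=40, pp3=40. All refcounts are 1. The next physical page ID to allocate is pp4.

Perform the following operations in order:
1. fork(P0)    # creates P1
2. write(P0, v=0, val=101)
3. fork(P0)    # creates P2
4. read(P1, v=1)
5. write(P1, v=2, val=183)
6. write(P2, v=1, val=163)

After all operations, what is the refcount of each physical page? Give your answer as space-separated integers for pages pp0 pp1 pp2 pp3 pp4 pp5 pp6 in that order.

Op 1: fork(P0) -> P1. 4 ppages; refcounts: pp0:2 pp1:2 pp2:2 pp3:2
Op 2: write(P0, v0, 101). refcount(pp0)=2>1 -> COPY to pp4. 5 ppages; refcounts: pp0:1 pp1:2 pp2:2 pp3:2 pp4:1
Op 3: fork(P0) -> P2. 5 ppages; refcounts: pp0:1 pp1:3 pp2:3 pp3:3 pp4:2
Op 4: read(P1, v1) -> 24. No state change.
Op 5: write(P1, v2, 183). refcount(pp2)=3>1 -> COPY to pp5. 6 ppages; refcounts: pp0:1 pp1:3 pp2:2 pp3:3 pp4:2 pp5:1
Op 6: write(P2, v1, 163). refcount(pp1)=3>1 -> COPY to pp6. 7 ppages; refcounts: pp0:1 pp1:2 pp2:2 pp3:3 pp4:2 pp5:1 pp6:1

Answer: 1 2 2 3 2 1 1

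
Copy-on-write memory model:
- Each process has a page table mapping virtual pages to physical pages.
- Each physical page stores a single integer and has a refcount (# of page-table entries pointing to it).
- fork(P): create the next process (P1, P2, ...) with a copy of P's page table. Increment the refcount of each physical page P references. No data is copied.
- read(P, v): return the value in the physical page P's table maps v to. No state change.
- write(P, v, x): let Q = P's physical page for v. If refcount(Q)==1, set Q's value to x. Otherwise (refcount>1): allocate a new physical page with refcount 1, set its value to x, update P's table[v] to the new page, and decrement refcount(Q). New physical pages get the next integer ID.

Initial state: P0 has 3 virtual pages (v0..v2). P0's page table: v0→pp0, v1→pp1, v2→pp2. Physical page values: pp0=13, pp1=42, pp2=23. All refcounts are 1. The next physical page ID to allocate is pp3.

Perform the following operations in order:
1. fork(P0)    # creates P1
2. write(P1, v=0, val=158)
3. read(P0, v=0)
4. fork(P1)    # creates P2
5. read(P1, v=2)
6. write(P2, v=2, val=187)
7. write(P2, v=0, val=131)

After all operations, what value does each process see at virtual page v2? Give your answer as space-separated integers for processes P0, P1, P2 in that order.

Op 1: fork(P0) -> P1. 3 ppages; refcounts: pp0:2 pp1:2 pp2:2
Op 2: write(P1, v0, 158). refcount(pp0)=2>1 -> COPY to pp3. 4 ppages; refcounts: pp0:1 pp1:2 pp2:2 pp3:1
Op 3: read(P0, v0) -> 13. No state change.
Op 4: fork(P1) -> P2. 4 ppages; refcounts: pp0:1 pp1:3 pp2:3 pp3:2
Op 5: read(P1, v2) -> 23. No state change.
Op 6: write(P2, v2, 187). refcount(pp2)=3>1 -> COPY to pp4. 5 ppages; refcounts: pp0:1 pp1:3 pp2:2 pp3:2 pp4:1
Op 7: write(P2, v0, 131). refcount(pp3)=2>1 -> COPY to pp5. 6 ppages; refcounts: pp0:1 pp1:3 pp2:2 pp3:1 pp4:1 pp5:1
P0: v2 -> pp2 = 23
P1: v2 -> pp2 = 23
P2: v2 -> pp4 = 187

Answer: 23 23 187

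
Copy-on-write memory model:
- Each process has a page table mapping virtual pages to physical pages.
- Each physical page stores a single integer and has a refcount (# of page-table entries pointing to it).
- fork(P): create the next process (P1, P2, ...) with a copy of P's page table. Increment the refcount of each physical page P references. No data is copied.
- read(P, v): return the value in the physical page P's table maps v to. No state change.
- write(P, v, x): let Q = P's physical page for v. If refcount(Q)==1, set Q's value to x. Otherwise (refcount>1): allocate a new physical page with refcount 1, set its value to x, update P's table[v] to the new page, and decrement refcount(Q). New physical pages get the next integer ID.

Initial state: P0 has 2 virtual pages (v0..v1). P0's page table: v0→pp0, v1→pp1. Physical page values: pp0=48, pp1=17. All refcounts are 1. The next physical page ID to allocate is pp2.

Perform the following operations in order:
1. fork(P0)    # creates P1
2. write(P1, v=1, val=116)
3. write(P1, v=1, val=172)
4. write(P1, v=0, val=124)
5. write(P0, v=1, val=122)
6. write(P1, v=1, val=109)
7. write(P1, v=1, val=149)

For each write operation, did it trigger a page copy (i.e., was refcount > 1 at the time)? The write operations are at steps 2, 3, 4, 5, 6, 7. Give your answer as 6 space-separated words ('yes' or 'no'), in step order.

Op 1: fork(P0) -> P1. 2 ppages; refcounts: pp0:2 pp1:2
Op 2: write(P1, v1, 116). refcount(pp1)=2>1 -> COPY to pp2. 3 ppages; refcounts: pp0:2 pp1:1 pp2:1
Op 3: write(P1, v1, 172). refcount(pp2)=1 -> write in place. 3 ppages; refcounts: pp0:2 pp1:1 pp2:1
Op 4: write(P1, v0, 124). refcount(pp0)=2>1 -> COPY to pp3. 4 ppages; refcounts: pp0:1 pp1:1 pp2:1 pp3:1
Op 5: write(P0, v1, 122). refcount(pp1)=1 -> write in place. 4 ppages; refcounts: pp0:1 pp1:1 pp2:1 pp3:1
Op 6: write(P1, v1, 109). refcount(pp2)=1 -> write in place. 4 ppages; refcounts: pp0:1 pp1:1 pp2:1 pp3:1
Op 7: write(P1, v1, 149). refcount(pp2)=1 -> write in place. 4 ppages; refcounts: pp0:1 pp1:1 pp2:1 pp3:1

yes no yes no no no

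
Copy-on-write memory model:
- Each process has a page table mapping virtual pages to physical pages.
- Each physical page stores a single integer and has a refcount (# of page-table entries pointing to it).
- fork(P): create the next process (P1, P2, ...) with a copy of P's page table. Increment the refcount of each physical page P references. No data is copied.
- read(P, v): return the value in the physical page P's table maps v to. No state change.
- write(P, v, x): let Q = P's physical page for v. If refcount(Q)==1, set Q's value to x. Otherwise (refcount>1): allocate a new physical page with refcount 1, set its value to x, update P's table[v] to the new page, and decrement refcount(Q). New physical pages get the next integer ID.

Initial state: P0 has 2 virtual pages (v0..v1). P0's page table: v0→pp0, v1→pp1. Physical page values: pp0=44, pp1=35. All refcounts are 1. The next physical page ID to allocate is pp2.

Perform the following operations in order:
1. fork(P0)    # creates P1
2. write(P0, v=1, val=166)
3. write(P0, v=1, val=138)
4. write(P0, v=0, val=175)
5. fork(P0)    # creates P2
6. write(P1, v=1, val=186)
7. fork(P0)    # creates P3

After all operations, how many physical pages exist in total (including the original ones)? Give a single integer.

Answer: 4

Derivation:
Op 1: fork(P0) -> P1. 2 ppages; refcounts: pp0:2 pp1:2
Op 2: write(P0, v1, 166). refcount(pp1)=2>1 -> COPY to pp2. 3 ppages; refcounts: pp0:2 pp1:1 pp2:1
Op 3: write(P0, v1, 138). refcount(pp2)=1 -> write in place. 3 ppages; refcounts: pp0:2 pp1:1 pp2:1
Op 4: write(P0, v0, 175). refcount(pp0)=2>1 -> COPY to pp3. 4 ppages; refcounts: pp0:1 pp1:1 pp2:1 pp3:1
Op 5: fork(P0) -> P2. 4 ppages; refcounts: pp0:1 pp1:1 pp2:2 pp3:2
Op 6: write(P1, v1, 186). refcount(pp1)=1 -> write in place. 4 ppages; refcounts: pp0:1 pp1:1 pp2:2 pp3:2
Op 7: fork(P0) -> P3. 4 ppages; refcounts: pp0:1 pp1:1 pp2:3 pp3:3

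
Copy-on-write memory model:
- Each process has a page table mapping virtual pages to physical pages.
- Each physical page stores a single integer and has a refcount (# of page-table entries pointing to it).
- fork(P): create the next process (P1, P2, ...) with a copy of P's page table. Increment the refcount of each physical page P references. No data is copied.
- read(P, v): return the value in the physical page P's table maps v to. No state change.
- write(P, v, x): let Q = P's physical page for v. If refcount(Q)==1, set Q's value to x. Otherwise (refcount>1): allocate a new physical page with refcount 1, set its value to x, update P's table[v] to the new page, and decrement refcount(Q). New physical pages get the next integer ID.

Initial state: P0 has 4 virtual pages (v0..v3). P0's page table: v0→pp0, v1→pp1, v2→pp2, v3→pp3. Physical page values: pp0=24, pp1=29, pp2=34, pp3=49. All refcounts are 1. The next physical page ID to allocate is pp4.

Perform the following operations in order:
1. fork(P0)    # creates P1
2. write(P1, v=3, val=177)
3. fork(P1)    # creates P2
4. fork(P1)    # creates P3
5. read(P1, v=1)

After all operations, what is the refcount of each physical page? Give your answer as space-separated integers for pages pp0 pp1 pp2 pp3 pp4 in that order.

Answer: 4 4 4 1 3

Derivation:
Op 1: fork(P0) -> P1. 4 ppages; refcounts: pp0:2 pp1:2 pp2:2 pp3:2
Op 2: write(P1, v3, 177). refcount(pp3)=2>1 -> COPY to pp4. 5 ppages; refcounts: pp0:2 pp1:2 pp2:2 pp3:1 pp4:1
Op 3: fork(P1) -> P2. 5 ppages; refcounts: pp0:3 pp1:3 pp2:3 pp3:1 pp4:2
Op 4: fork(P1) -> P3. 5 ppages; refcounts: pp0:4 pp1:4 pp2:4 pp3:1 pp4:3
Op 5: read(P1, v1) -> 29. No state change.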